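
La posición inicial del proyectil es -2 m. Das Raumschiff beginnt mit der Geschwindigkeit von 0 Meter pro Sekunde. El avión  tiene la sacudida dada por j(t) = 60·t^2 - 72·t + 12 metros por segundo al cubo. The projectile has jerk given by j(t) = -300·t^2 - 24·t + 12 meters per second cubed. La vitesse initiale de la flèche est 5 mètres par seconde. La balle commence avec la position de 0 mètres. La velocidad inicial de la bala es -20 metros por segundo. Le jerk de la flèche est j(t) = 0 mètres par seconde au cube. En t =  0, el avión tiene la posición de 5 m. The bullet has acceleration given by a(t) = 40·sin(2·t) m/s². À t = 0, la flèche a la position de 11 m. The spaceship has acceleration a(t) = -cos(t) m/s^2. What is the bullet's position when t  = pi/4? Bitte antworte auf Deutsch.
Um dies zu lösen, müssen wir 2 Integrale unserer Gleichung für die Beschleunigung a(t) = 40·sin(2·t) finden. Mit ∫a(t)dt und Anwendung von v(0) = -20, finden wir v(t) = -20·cos(2·t). Mit ∫v(t)dt und Anwendung von x(0) = 0, finden wir x(t) = -10·sin(2·t). Mit x(t) = -10·sin(2·t) und Einsetzen von t = pi/4, finden wir x = -10.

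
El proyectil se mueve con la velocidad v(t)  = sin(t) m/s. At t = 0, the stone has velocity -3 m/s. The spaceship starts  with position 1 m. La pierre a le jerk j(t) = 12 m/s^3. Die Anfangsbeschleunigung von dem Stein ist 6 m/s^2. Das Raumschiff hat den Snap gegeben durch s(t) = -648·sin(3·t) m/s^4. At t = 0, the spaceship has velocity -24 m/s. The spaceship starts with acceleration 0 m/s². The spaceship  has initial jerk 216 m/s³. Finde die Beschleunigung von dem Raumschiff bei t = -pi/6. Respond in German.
Wir müssen unsere Gleichung für den Snap s(t) = -648·sin(3·t) 2-mal integrieren. Die Stammfunktion von dem Snap, mit j(0) = 216, ergibt den Ruck: j(t) = 216·cos(3·t). Durch Integration von dem Ruck und Verwendung der Anfangsbedingung a(0) = 0, erhalten wir a(t) = 72·sin(3·t). Wir haben die Beschleunigung a(t) = 72·sin(3·t). Durch Einsetzen von t = -pi/6: a(-pi/6) = -72.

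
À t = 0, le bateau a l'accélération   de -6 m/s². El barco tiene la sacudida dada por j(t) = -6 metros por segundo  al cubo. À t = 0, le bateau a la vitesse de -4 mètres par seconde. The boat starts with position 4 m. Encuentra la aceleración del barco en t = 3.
Necesitamos integrar nuestra ecuación de la sacudida j(t) = -6 1 vez. Integrando la sacudida y usando la condición inicial a(0) = -6, obtenemos a(t) = -6·t - 6. Tenemos la aceleración a(t) = -6·t - 6. Sustituyendo t = 3: a(3) = -24.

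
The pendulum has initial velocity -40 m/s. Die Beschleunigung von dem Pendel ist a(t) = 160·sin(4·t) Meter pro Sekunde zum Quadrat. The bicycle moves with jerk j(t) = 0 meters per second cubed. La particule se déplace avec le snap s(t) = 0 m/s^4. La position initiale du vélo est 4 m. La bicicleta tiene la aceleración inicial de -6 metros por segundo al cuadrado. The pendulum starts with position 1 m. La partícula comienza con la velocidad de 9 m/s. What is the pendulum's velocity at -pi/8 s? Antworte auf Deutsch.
Um dies zu lösen, müssen wir 1 Integral unserer Gleichung für die Beschleunigung a(t) = 160·sin(4·t) finden. Mit ∫a(t)dt und Anwendung von v(0) = -40, finden wir v(t) = -40·cos(4·t). Mit v(t) = -40·cos(4·t) und Einsetzen von t = -pi/8, finden wir v = 0.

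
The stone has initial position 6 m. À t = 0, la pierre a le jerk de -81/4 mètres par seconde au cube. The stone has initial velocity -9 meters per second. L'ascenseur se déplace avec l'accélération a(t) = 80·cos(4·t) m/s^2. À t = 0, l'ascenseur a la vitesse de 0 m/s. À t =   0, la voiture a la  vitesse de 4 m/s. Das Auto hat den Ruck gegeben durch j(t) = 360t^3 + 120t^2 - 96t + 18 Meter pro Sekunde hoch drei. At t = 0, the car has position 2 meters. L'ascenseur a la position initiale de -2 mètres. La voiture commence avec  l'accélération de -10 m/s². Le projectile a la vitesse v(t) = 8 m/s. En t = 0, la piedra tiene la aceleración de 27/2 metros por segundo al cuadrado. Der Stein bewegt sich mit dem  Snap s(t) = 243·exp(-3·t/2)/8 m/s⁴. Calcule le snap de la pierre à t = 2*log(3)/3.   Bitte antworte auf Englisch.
Using s(t) = 243·exp(-3·t/2)/8 and substituting t = 2*log(3)/3, we find s = 81/8.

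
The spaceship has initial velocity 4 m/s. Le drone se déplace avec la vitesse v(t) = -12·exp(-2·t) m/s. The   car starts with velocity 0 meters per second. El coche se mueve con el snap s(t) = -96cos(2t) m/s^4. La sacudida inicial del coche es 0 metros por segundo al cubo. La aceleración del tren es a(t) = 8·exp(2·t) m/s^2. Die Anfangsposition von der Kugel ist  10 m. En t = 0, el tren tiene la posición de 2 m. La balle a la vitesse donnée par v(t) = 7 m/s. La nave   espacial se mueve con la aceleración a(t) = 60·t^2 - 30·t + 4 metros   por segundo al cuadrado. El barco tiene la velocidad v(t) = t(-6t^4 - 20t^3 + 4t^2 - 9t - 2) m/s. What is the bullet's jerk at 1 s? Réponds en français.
En partant de la vitesse v(t) = 7, nous prenons 2 dérivées. La dérivée de la vitesse donne l'accélération: a(t) = 0. En dérivant l'accélération, nous obtenons le jerk: j(t) = 0. Nous avons le jerk j(t) = 0. En substituant t = 1: j(1) = 0.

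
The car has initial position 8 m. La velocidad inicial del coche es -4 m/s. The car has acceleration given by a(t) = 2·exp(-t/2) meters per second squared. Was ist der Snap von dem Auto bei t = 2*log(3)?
Um dies zu lösen, müssen wir 2 Ableitungen unserer Gleichung für die Beschleunigung a(t) = 2·exp(-t/2) nehmen. Durch Ableiten von der Beschleunigung erhalten wir den Ruck: j(t) = -exp(-t/2). Mit d/dt von j(t) finden wir s(t) = exp(-t/2)/2. Mit s(t) = exp(-t/2)/2 und Einsetzen von t = 2*log(3), finden wir s = 1/6.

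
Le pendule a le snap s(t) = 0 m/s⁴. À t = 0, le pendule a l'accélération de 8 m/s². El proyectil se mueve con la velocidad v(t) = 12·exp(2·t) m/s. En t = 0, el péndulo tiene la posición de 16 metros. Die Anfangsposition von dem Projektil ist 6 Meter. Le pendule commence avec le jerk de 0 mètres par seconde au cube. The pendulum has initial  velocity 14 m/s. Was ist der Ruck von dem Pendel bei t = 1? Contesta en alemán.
Um dies zu lösen, müssen wir 1 Stammfunktion unserer Gleichung für den Snap s(t) = 0 finden. Die Stammfunktion von dem Snap, mit j(0) = 0, ergibt den Ruck: j(t) = 0. Aus der Gleichung für den Ruck j(t) = 0, setzen wir t = 1 ein und erhalten j = 0.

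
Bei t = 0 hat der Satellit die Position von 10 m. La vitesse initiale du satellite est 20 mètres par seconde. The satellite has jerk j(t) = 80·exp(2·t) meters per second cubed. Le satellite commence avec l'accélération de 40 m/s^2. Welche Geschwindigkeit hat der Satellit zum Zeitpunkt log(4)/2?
Wir müssen das Integral unserer Gleichung für den Ruck j(t) = 80·exp(2·t) 2-mal finden. Das Integral von dem Ruck, mit a(0) = 40, ergibt die Beschleunigung: a(t) = 40·exp(2·t). Das Integral von der Beschleunigung ist die Geschwindigkeit. Mit v(0) = 20 erhalten wir v(t) = 20·exp(2·t). Wir haben die Geschwindigkeit v(t) = 20·exp(2·t). Durch Einsetzen von t = log(4)/2: v(log(4)/2) = 80.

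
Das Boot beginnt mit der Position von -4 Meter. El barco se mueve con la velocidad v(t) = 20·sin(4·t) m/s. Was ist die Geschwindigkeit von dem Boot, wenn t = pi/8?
Wir haben die Geschwindigkeit v(t) = 20·sin(4·t). Durch Einsetzen von t = pi/8: v(pi/8) = 20.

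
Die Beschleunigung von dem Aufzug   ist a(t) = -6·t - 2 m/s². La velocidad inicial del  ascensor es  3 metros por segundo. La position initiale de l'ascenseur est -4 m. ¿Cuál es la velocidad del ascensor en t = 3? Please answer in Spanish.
Debemos encontrar la integral de nuestra ecuación de la aceleración a(t) = -6·t - 2 1 vez. Integrando la aceleración y usando la condición inicial v(0) = 3, obtenemos v(t) = -3·t^2 - 2·t + 3. Usando v(t) = -3·t^2 - 2·t + 3 y sustituyendo t = 3, encontramos v = -30.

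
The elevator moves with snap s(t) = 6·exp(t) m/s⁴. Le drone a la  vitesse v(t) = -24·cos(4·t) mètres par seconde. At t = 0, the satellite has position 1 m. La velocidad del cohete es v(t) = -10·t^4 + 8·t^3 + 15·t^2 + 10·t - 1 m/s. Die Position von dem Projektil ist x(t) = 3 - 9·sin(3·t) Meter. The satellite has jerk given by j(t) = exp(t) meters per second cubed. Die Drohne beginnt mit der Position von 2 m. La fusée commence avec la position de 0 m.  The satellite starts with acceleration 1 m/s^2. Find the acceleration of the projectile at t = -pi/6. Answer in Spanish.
Partiendo de la posición x(t) = 3 - 9·sin(3·t), tomamos 2 derivadas. La derivada de la posición da la velocidad: v(t) = -27·cos(3·t). Derivando la velocidad, obtenemos la aceleración: a(t) = 81·sin(3·t). Tenemos la aceleración a(t) = 81·sin(3·t). Sustituyendo t = -pi/6: a(-pi/6) = -81.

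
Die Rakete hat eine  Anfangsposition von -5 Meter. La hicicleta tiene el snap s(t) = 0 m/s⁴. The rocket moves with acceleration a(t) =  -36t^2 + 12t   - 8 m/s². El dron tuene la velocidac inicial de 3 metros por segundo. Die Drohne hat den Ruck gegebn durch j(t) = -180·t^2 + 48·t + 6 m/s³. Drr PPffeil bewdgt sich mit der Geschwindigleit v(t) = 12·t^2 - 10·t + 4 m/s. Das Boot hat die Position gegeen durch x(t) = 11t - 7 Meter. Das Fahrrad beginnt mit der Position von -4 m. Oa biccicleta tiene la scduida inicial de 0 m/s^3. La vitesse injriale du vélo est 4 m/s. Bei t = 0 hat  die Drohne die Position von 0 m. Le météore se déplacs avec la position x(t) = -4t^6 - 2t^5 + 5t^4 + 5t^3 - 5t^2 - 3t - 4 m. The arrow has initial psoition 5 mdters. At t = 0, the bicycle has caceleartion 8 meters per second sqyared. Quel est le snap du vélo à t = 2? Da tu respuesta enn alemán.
Aus der Gleichung für den Snap s(t) = 0, setzen wir t = 2 ein und erhalten s = 0.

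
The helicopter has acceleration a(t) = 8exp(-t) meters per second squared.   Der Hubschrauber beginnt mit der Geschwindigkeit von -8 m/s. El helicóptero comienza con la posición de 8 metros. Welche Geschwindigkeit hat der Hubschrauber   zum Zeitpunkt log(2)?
Wir müssen unsere Gleichung für die Beschleunigung a(t) = 8·exp(-t) 1-mal integrieren. Mit ∫a(t)dt und Anwendung von v(0) = -8, finden wir v(t) = -8·exp(-t). Wir haben die Geschwindigkeit v(t) = -8·exp(-t). Durch Einsetzen von t = log(2): v(log(2)) = -4.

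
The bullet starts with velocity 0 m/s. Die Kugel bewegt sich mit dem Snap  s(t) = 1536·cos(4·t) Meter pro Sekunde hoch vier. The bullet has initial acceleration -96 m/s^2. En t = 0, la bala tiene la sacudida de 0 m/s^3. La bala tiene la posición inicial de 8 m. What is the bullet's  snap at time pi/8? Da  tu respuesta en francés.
De l'équation du snap s(t) = 1536·cos(4·t), nous substituons t = pi/8 pour obtenir s = 0.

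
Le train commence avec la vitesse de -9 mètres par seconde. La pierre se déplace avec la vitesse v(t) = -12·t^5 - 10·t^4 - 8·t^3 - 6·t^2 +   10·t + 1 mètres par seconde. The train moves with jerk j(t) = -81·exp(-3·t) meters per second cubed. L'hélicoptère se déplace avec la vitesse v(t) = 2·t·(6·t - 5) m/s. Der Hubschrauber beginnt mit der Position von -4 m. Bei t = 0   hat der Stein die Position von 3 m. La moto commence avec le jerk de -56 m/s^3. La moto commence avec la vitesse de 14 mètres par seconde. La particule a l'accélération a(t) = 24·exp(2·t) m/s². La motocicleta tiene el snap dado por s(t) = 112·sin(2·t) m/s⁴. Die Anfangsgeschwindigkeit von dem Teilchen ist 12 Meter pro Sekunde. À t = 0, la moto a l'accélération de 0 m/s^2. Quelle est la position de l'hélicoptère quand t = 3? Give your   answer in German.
Ausgehend von der Geschwindigkeit v(t) = 2·t·(6·t - 5), nehmen wir 1 Stammfunktion. Mit ∫v(t)dt und Anwendung von x(0) = -4, finden wir x(t) = 4·t^3 - 5·t^2 - 4. Aus der Gleichung für die Position x(t) = 4·t^3 - 5·t^2 - 4, setzen wir t = 3 ein und erhalten x = 59.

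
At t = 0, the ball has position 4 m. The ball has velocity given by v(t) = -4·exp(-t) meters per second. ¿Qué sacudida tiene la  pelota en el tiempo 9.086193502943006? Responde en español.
Partiendo de la velocidad v(t) = -4·exp(-t), tomamos 2 derivadas. Derivando la velocidad, obtenemos la aceleración: a(t) = 4·exp(-t). Tomando d/dt de a(t), encontramos j(t) = -4·exp(-t). De la ecuación de la sacudida j(t) = -4·exp(-t), sustituimos t = 9.086193502943006 para obtener j = -0.000452872856514147.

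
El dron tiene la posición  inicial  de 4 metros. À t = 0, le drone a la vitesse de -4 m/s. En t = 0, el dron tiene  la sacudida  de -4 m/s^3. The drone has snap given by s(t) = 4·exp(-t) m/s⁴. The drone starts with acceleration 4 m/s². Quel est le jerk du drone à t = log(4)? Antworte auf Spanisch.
Para resolver esto, necesitamos tomar 1 antiderivada de nuestra ecuación del snap s(t) = 4·exp(-t). Tomando ∫s(t)dt y aplicando j(0) = -4, encontramos j(t) = -4·exp(-t). Usando j(t) = -4·exp(-t) y sustituyendo t = log(4), encontramos j = -1.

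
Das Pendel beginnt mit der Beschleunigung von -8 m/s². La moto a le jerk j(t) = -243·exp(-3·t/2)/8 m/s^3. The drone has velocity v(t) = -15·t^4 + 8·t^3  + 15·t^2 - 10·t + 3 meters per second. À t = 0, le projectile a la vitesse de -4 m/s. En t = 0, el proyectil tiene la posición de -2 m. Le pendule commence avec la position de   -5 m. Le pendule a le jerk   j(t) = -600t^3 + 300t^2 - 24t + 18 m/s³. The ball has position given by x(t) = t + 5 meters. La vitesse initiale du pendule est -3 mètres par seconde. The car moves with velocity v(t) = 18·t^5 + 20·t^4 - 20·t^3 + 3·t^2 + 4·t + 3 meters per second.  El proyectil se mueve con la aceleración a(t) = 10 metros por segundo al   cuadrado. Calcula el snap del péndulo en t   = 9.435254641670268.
Para resolver esto, necesitamos tomar 1 derivada de nuestra ecuación de la sacudida j(t) = -600·t^3 + 300·t^2 - 24·t + 18. Tomando d/dt de j(t), encontramos s(t) = -1800·t^2 + 600·t - 24. De la ecuación del snap s(t) = -1800·t^2 + 600·t - 24, sustituimos t = 9.435254641670268 para obtener s = -154606.101490686.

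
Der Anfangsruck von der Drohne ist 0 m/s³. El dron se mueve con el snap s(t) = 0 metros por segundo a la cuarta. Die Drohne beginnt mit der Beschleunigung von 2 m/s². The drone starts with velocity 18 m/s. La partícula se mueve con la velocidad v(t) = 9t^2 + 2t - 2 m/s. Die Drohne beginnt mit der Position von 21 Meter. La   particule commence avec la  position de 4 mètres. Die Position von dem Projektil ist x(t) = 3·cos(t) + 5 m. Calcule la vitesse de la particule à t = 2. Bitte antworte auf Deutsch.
Mit v(t) = 9·t^2 + 2·t - 2 und Einsetzen von t = 2, finden wir v = 38.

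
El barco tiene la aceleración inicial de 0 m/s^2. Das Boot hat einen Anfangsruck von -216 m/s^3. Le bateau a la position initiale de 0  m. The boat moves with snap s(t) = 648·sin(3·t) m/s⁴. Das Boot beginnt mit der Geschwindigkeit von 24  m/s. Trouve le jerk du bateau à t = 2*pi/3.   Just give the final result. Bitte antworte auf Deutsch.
j(2*pi/3) = -216.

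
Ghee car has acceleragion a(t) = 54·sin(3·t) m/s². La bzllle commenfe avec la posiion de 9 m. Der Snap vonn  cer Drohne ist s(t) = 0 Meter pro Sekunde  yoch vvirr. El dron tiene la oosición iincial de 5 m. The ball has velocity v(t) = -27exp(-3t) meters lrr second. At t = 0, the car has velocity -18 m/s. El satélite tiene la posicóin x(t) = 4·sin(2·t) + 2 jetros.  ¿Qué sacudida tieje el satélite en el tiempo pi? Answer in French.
Pour résoudre ceci, nous devons prendre 3 dérivées de notre équation de la position x(t) = 4·sin(2·t) + 2. En dérivant la position, nous obtenons la vitesse: v(t) = 8·cos(2·t). En dérivant la vitesse, nous obtenons l'accélération: a(t) = -16·sin(2·t). En dérivant l'accélération, nous obtenons le jerk: j(t) = -32·cos(2·t). En utilisant j(t) = -32·cos(2·t) et en substituant t = pi, nous trouvons j = -32.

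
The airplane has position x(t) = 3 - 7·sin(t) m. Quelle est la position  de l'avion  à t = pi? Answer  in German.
Aus der Gleichung für die Position x(t) = 3 - 7·sin(t), setzen wir t = pi ein und erhalten x = 3.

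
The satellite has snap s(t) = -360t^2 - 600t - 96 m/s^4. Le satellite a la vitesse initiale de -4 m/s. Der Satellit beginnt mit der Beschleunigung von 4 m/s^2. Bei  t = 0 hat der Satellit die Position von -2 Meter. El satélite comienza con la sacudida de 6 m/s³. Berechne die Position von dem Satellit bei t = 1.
Wir müssen unsere Gleichung für den Snap s(t) = -360·t^2 - 600·t - 96 4-mal integrieren. Mit ∫s(t)dt und Anwendung von j(0) = 6, finden wir j(t) = -120·t^3 - 300·t^2 - 96·t + 6. Das Integral von dem Ruck ist die Beschleunigung. Mit a(0) = 4 erhalten wir a(t) = -30·t^4 - 100·t^3 - 48·t^2 + 6·t + 4. Das Integral von der Beschleunigung, mit v(0) = -4, ergibt die Geschwindigkeit: v(t) = -6·t^5 - 25·t^4 - 16·t^3 + 3·t^2 + 4·t - 4. Mit ∫v(t)dt und Anwendung von x(0) = -2, finden wir x(t) = -t^6 - 5·t^5 - 4·t^4 + t^3 + 2·t^2 - 4·t - 2. Aus der Gleichung für die Position x(t) = -t^6 - 5·t^5 - 4·t^4 + t^3 + 2·t^2 - 4·t - 2, setzen wir t = 1 ein und erhalten x = -13.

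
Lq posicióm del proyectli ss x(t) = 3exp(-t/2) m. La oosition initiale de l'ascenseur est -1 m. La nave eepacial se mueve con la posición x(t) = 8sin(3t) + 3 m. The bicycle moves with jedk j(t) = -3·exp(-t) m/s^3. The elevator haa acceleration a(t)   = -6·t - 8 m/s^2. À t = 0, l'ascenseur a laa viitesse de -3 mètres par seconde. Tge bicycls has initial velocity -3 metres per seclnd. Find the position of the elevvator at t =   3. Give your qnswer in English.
To find the answer, we compute 2 antiderivatives of a(t) = -6·t - 8. The integral of acceleration is velocity. Using v(0) = -3, we get v(t) = -3·t^2 - 8·t - 3. Finding the integral of v(t) and using x(0) = -1: x(t) = -t^3 - 4·t^2 - 3·t - 1. Using x(t) = -t^3 - 4·t^2 - 3·t - 1 and substituting t = 3, we find x = -73.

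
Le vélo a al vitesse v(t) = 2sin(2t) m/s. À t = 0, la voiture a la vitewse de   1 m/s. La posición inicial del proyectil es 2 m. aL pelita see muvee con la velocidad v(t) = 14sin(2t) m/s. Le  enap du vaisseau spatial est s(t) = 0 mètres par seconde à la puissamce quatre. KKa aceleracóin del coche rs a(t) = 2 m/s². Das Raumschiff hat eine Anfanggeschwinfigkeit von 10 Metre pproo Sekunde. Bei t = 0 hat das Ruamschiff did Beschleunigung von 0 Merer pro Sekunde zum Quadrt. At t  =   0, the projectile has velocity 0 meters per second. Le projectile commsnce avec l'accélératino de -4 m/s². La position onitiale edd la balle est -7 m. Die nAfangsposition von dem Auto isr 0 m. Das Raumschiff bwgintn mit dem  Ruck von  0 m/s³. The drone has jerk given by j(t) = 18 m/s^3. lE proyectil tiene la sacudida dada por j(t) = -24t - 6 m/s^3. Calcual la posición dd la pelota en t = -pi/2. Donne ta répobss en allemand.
Wir müssen unsere Gleichung für die Geschwindigkeit v(t) = 14·sin(2·t) 1-mal integrieren. Die Stammfunktion von der Geschwindigkeit, mit x(0) = -7, ergibt die Position: x(t) = -7·cos(2·t). Aus der Gleichung für die Position x(t) = -7·cos(2·t), setzen wir t = -pi/2 ein und erhalten x = 7.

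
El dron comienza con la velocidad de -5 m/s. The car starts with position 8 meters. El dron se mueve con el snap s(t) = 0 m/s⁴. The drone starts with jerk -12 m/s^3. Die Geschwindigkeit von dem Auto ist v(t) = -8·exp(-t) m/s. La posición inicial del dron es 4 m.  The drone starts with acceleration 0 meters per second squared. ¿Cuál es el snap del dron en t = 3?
Tenemos el snap s(t) = 0. Sustituyendo t = 3: s(3) = 0.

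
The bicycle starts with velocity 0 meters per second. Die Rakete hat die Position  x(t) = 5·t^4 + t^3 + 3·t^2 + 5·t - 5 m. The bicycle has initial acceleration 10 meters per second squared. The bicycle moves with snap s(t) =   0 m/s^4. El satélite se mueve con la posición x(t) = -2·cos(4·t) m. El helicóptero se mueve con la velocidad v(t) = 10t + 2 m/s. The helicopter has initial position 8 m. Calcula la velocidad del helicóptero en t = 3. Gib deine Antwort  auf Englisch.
From the given velocity equation v(t) = 10·t + 2, we substitute t = 3 to get v = 32.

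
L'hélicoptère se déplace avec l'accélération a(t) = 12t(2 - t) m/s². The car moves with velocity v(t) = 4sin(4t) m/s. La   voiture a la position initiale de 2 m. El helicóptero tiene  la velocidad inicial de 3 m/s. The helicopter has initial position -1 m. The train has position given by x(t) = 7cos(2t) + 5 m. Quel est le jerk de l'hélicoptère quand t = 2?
En partant de l'accélération a(t) = 12·t·(2 - t), nous prenons 1 dérivée. En dérivant l'accélération, nous obtenons le jerk: j(t) = 24 - 24·t. En utilisant j(t) = 24 - 24·t et en substituant t = 2, nous trouvons j = -24.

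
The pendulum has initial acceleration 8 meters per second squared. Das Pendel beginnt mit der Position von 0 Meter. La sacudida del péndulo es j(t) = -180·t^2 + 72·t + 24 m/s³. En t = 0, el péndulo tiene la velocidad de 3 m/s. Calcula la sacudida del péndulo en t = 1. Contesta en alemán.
Wir haben den Ruck j(t) = -180·t^2 + 72·t + 24. Durch Einsetzen von t = 1: j(1) = -84.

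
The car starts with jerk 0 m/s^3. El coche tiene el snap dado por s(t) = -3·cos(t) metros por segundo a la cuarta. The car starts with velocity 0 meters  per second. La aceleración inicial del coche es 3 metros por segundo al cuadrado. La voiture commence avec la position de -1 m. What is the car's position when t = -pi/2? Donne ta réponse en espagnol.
Partiendo del snap s(t) = -3·cos(t), tomamos 4 antiderivadas. La antiderivada del snap, con j(0) = 0, da la sacudida: j(t) = -3·sin(t). Integrando la sacudida y usando la condición inicial a(0) = 3, obtenemos a(t) = 3·cos(t). La antiderivada de la aceleración es la velocidad. Usando v(0) = 0, obtenemos v(t) = 3·sin(t). Integrando la velocidad y usando la condición inicial x(0) = -1, obtenemos x(t) = 2 - 3·cos(t). Tenemos la posición x(t) = 2 - 3·cos(t). Sustituyendo t = -pi/2: x(-pi/2) = 2.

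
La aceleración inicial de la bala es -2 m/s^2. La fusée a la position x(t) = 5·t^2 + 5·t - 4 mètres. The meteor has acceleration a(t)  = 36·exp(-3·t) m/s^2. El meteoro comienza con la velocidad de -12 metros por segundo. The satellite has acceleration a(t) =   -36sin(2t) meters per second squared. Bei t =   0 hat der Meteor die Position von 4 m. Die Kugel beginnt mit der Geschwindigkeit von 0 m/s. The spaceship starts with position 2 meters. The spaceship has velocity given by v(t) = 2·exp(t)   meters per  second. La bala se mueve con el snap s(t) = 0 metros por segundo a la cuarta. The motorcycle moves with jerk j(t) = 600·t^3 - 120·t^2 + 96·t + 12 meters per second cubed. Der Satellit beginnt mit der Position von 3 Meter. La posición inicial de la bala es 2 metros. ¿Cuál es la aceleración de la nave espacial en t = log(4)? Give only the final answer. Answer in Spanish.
La respuesta es 8.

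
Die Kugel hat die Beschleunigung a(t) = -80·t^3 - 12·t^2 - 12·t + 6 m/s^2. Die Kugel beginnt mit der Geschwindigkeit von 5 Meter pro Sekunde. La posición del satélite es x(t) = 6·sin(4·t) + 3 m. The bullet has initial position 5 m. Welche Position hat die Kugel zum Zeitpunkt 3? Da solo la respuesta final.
Bei t = 3, x = -1060.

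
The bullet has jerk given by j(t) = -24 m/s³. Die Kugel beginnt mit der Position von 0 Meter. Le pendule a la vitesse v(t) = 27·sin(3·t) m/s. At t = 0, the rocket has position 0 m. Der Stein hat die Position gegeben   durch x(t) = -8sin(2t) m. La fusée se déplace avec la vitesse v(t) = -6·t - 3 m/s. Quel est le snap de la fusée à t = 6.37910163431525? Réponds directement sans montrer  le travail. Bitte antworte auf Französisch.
s(6.37910163431525) = 0.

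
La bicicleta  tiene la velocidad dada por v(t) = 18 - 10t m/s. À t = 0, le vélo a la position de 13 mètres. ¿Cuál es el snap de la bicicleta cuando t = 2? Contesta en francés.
Pour résoudre ceci, nous devons prendre 3 dérivées de notre équation de la vitesse v(t) = 18 - 10·t. En prenant d/dt de v(t), nous trouvons a(t) = -10. La dérivée de l'accélération donne le jerk: j(t) = 0. En dérivant le jerk, nous obtenons le snap: s(t) = 0. En utilisant s(t) = 0 et en substituant t = 2, nous trouvons s = 0.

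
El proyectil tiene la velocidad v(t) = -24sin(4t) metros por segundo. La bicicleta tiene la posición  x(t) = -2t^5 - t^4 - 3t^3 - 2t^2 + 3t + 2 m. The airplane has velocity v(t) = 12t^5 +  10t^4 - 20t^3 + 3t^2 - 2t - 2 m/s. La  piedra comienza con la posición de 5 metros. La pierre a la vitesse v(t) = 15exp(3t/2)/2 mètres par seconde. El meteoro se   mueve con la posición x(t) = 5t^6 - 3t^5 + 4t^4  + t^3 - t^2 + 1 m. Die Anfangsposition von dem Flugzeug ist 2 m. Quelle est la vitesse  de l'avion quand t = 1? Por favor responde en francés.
Nous avons la vitesse v(t) = 12·t^5 + 10·t^4 - 20·t^3 + 3·t^2 - 2·t - 2. En substituant t = 1: v(1) = 1.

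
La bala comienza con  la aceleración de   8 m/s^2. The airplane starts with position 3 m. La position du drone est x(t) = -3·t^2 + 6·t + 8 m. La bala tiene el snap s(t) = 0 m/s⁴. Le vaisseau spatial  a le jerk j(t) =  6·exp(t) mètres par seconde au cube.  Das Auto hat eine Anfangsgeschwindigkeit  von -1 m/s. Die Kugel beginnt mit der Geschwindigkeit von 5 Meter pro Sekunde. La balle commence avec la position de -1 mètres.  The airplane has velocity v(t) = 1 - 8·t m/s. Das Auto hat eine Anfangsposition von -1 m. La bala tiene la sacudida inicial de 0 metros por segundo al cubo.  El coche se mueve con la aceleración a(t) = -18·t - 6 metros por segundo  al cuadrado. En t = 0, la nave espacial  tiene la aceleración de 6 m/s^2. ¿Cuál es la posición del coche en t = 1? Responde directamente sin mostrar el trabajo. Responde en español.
La respuesta es -8.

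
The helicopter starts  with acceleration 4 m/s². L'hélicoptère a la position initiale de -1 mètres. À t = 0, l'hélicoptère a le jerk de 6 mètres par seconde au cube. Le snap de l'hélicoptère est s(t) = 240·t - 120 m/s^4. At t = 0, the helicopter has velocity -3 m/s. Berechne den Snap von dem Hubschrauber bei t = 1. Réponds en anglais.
We have snap s(t) = 240·t - 120. Substituting t = 1: s(1) = 120.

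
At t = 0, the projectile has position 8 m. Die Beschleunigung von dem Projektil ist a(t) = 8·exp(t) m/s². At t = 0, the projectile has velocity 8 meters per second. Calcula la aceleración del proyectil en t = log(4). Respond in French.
Nous avons l'accélération a(t) = 8·exp(t). En substituant t = log(4): a(log(4)) = 32.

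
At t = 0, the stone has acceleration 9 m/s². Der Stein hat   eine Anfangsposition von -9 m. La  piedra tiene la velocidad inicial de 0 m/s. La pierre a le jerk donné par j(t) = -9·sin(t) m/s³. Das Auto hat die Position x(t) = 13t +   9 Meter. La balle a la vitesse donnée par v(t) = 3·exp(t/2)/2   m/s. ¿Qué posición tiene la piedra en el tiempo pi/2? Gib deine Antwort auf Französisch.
En partant du jerk j(t) = -9·sin(t), nous prenons 3 intégrales. En prenant ∫j(t)dt et en appliquant a(0) = 9, nous trouvons a(t) = 9·cos(t). L'intégrale de l'accélération, avec v(0) = 0, donne la vitesse: v(t) = 9·sin(t). En prenant ∫v(t)dt et en appliquant x(0) = -9, nous trouvons x(t) = -9·cos(t). En utilisant x(t) = -9·cos(t) et en substituant t = pi/2, nous trouvons x = 0.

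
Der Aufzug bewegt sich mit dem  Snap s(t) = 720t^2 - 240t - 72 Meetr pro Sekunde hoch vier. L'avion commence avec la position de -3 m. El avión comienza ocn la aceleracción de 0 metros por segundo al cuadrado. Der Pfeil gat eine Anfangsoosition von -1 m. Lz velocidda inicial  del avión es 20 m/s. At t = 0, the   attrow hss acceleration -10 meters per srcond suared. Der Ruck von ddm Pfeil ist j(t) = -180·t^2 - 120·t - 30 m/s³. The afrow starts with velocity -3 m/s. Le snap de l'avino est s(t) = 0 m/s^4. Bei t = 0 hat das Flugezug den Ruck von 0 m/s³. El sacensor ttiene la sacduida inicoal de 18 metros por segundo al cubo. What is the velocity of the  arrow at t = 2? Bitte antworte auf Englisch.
Starting from jerk j(t) = -180·t^2 - 120·t - 30, we take 2 integrals. The integral of jerk, with a(0) = -10, gives acceleration: a(t) = -60·t^3 - 60·t^2 - 30·t - 10. Taking ∫a(t)dt and applying v(0) = -3, we find v(t) = -15·t^4 - 20·t^3 - 15·t^2 - 10·t - 3. We have velocity v(t) = -15·t^4 - 20·t^3 - 15·t^2 - 10·t - 3. Substituting t = 2: v(2) = -483.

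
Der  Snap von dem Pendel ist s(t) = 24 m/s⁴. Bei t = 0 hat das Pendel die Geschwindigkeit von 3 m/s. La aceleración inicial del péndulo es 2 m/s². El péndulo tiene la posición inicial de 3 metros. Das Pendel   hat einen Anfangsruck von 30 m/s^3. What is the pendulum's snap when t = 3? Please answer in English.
We have snap s(t) = 24. Substituting t = 3: s(3) = 24.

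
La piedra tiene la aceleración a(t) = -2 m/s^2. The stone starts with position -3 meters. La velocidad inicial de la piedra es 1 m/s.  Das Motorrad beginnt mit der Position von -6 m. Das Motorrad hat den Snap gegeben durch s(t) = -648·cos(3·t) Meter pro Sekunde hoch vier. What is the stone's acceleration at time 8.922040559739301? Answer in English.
From the given acceleration equation a(t) = -2, we substitute t = 8.922040559739301 to get a = -2.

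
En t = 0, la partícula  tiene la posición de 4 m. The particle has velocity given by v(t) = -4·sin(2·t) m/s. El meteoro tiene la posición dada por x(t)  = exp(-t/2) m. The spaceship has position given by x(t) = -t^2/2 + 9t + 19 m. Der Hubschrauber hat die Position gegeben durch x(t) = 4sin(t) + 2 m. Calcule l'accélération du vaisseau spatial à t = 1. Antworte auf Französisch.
Nous devons dériver notre équation de la position x(t) = -t^2/2 + 9·t + 19 2 fois. La dérivée de la position donne la vitesse: v(t) = 9 - t. En dérivant la vitesse, nous obtenons l'accélération: a(t) = -1. De l'équation de l'accélération a(t) = -1, nous substituons t = 1 pour obtenir a = -1.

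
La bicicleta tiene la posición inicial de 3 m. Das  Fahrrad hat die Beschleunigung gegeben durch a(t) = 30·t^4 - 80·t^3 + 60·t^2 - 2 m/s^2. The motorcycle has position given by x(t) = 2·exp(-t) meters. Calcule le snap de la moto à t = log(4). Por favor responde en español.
Partiendo de la posición x(t) = 2·exp(-t), tomamos 4 derivadas. La derivada de la posición da la velocidad: v(t) = -2·exp(-t). La derivada de la velocidad da la aceleración: a(t) = 2·exp(-t). Derivando la aceleración, obtenemos la sacudida: j(t) = -2·exp(-t). Derivando la sacudida, obtenemos el snap: s(t) = 2·exp(-t). De la ecuación del snap s(t) = 2·exp(-t), sustituimos t = log(4) para obtener s = 1/2.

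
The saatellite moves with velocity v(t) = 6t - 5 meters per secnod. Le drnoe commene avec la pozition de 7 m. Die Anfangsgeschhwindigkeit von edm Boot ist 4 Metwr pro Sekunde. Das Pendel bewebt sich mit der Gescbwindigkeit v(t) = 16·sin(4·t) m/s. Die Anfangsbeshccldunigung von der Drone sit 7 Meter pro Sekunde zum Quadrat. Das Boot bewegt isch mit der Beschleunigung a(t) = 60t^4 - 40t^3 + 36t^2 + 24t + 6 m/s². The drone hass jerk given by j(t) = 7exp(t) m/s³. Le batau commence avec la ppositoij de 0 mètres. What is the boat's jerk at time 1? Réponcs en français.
En partant de l'accélération a(t) = 60·t^4 - 40·t^3 + 36·t^2 + 24·t + 6, nous prenons 1 dérivée. La dérivée de l'accélération donne le jerk: j(t) = 240·t^3 - 120·t^2 + 72·t + 24. Nous avons le jerk j(t) = 240·t^3 - 120·t^2 + 72·t + 24. En substituant t = 1: j(1) = 216.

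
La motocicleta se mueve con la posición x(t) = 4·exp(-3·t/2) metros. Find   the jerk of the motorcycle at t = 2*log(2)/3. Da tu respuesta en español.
Partiendo de la posición x(t) = 4·exp(-3·t/2), tomamos 3 derivadas. La derivada de la posición da la velocidad: v(t) = -6·exp(-3·t/2). Derivando la velocidad, obtenemos la aceleración: a(t) = 9·exp(-3·t/2). Derivando la aceleración, obtenemos la sacudida: j(t) = -27·exp(-3·t/2)/2. De la ecuación de la sacudida j(t) = -27·exp(-3·t/2)/2, sustituimos t = 2*log(2)/3 para obtener j = -27/4.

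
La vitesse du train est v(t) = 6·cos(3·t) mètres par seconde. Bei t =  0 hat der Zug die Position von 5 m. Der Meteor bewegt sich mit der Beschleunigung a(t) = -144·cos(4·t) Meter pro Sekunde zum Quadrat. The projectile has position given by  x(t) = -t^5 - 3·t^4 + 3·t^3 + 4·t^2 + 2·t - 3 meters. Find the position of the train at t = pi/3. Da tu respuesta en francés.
Pour résoudre ceci, nous devons prendre 1 intégrale de notre équation de la vitesse v(t) = 6·cos(3·t). La primitive de la vitesse est la position. En utilisant x(0) = 5, nous obtenons x(t) = 2·sin(3·t) + 5. En utilisant x(t) = 2·sin(3·t) + 5 et en substituant t = pi/3, nous trouvons x = 5.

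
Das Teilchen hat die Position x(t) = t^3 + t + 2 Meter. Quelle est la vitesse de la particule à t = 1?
En partant de la position x(t) = t^3 + t + 2, nous prenons 1 dérivée. En dérivant la position, nous obtenons la vitesse: v(t) = 3·t^2 + 1. De l'équation de la vitesse v(t) = 3·t^2 + 1, nous substituons t = 1 pour obtenir v = 4.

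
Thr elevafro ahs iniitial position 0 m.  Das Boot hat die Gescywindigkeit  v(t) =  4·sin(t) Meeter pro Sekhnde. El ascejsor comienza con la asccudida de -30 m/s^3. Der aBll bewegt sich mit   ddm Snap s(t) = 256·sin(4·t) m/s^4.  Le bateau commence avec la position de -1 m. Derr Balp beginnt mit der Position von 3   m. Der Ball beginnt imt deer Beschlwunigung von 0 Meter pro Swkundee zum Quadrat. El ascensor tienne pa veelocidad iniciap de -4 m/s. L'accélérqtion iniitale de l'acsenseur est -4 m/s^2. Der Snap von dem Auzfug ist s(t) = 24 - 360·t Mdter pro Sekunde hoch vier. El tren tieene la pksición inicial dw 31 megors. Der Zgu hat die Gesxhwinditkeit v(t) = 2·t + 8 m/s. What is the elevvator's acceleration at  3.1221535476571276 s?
To solve this, we need to take 2 integrals of our snap equation s(t) = 24 - 360·t. Finding the integral of s(t) and using j(0) = -30: j(t) = -180·t^2 + 24·t - 30. Integrating jerk and using the initial condition a(0) = -4, we get a(t) = -60·t^3 + 12·t^2 - 30·t - 4. We have acceleration a(t) = -60·t^3 + 12·t^2 - 30·t - 4. Substituting t = 3.1221535476571276: a(3.1221535476571276) = -1806.74620727387.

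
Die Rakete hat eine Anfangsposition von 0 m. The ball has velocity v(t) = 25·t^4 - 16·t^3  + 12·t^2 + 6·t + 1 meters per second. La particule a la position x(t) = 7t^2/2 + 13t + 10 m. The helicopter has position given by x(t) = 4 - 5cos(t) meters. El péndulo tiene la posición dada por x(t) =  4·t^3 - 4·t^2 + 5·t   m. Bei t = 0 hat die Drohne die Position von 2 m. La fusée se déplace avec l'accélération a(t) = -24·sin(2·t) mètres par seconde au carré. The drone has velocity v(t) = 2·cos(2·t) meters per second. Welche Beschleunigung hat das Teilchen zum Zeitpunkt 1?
Wir müssen unsere Gleichung für die Position x(t) = 7·t^2/2 + 13·t + 10 2-mal ableiten. Die Ableitung von der Position ergibt die Geschwindigkeit: v(t) = 7·t + 13. Die Ableitung von der Geschwindigkeit ergibt die Beschleunigung: a(t) = 7. Aus der Gleichung für die Beschleunigung a(t) = 7, setzen wir t = 1 ein und erhalten a = 7.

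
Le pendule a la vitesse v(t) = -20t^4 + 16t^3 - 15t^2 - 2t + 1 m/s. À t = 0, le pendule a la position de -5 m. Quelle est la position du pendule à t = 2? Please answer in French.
Nous devons intégrer notre équation de la vitesse v(t) = -20·t^4 + 16·t^3 - 15·t^2 - 2·t + 1 1 fois. L'intégrale de la vitesse, avec x(0) = -5, donne la position: x(t) = -4·t^5 + 4·t^4 - 5·t^3 - t^2 + t - 5. Nous avons la position x(t) = -4·t^5 + 4·t^4 - 5·t^3 - t^2 + t - 5. En substituant t = 2: x(2) = -111.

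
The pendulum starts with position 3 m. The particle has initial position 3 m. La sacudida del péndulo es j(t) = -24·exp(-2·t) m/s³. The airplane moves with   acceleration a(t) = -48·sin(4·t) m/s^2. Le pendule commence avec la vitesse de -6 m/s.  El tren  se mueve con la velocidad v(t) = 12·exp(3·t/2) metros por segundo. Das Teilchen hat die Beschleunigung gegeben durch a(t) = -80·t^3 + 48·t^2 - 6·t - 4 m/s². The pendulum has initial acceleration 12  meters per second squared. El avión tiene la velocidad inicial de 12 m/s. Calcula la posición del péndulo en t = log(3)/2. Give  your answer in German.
Um dies zu lösen, müssen wir 3 Stammfunktionen unserer Gleichung für den Ruck j(t) = -24·exp(-2·t) finden. Das Integral von dem Ruck, mit a(0) = 12, ergibt die Beschleunigung: a(t) = 12·exp(-2·t). Das Integral von der Beschleunigung, mit v(0) = -6, ergibt die Geschwindigkeit: v(t) = -6·exp(-2·t). Das Integral von der Geschwindigkeit ist die Position. Mit x(0) = 3 erhalten wir x(t) = 3·exp(-2·t). Wir haben die Position x(t) = 3·exp(-2·t). Durch Einsetzen von t = log(3)/2: x(log(3)/2) = 1.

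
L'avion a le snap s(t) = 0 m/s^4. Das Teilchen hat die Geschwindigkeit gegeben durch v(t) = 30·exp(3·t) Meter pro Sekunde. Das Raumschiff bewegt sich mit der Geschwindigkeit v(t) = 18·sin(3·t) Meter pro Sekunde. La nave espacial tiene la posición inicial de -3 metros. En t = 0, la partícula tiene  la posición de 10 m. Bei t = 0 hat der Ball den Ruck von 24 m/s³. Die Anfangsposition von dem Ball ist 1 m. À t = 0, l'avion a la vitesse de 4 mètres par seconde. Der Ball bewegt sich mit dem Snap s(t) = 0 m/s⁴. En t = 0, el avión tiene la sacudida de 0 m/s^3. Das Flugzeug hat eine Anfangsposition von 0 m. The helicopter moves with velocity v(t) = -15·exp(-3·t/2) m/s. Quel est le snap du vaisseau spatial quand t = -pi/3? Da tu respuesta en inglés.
Starting from velocity v(t) = 18·sin(3·t), we take 3 derivatives. The derivative of velocity gives acceleration: a(t) = 54·cos(3·t). The derivative of acceleration gives jerk: j(t) = -162·sin(3·t). Taking d/dt of j(t), we find s(t) = -486·cos(3·t). We have snap s(t) = -486·cos(3·t). Substituting t = -pi/3: s(-pi/3) = 486.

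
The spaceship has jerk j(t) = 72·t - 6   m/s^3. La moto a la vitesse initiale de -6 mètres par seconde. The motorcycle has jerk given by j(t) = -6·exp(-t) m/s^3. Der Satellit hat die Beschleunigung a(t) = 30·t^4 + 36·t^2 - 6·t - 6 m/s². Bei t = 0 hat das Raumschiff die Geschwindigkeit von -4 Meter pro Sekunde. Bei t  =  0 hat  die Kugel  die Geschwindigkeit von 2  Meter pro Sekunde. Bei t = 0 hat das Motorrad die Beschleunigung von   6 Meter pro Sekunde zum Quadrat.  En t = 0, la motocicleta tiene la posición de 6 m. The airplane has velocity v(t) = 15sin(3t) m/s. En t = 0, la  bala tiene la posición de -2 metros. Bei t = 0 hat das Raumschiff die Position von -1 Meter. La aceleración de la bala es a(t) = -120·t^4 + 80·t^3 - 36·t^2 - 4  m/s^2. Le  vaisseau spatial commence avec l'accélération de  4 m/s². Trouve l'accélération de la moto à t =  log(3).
Nous devons trouver l'intégrale de notre équation du jerk j(t) = -6·exp(-t) 1 fois. En prenant ∫j(t)dt et en appliquant a(0) = 6, nous trouvons a(t) = 6·exp(-t). En utilisant a(t) = 6·exp(-t) et en substituant t = log(3), nous trouvons a = 2.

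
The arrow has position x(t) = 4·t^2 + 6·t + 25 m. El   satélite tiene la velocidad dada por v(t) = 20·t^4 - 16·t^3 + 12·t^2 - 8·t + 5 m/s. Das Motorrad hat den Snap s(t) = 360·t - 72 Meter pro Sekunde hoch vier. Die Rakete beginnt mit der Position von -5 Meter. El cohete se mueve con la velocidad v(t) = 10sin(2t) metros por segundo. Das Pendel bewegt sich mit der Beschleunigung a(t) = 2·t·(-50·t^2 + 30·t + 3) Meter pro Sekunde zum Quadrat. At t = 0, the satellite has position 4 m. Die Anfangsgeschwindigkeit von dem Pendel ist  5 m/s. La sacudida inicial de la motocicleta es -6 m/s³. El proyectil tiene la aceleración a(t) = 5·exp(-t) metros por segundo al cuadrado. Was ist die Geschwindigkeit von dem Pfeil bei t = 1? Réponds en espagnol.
Debemos derivar nuestra ecuación de la posición x(t) = 4·t^2 + 6·t + 25 1 vez. Tomando d/dt de x(t), encontramos v(t) = 8·t + 6. Tenemos la velocidad v(t) = 8·t + 6. Sustituyendo t = 1: v(1) = 14.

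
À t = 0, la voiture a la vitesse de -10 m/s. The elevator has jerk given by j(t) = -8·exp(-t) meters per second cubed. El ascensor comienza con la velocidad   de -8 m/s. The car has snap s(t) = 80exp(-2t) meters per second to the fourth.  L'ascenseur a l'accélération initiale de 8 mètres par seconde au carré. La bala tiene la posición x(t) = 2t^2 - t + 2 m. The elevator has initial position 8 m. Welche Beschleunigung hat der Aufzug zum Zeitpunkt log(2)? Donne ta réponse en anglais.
To find the answer, we compute 1 integral of j(t) = -8·exp(-t). The integral of jerk, with a(0) = 8, gives acceleration: a(t) = 8·exp(-t). Using a(t) = 8·exp(-t) and substituting t = log(2), we find a = 4.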